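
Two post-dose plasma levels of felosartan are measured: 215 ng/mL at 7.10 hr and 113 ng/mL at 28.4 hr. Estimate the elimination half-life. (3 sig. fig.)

23.0 hours

k = ln(C₁/C₂) / (t₂ − t₁) = ln(215/113) / (28.4 − 7.10)
  = 0.6433 / 21.30 = 0.03020 hr⁻¹
t½ = ln 2 / k = ln 2 / 0.03020 ≈ 23.0 hours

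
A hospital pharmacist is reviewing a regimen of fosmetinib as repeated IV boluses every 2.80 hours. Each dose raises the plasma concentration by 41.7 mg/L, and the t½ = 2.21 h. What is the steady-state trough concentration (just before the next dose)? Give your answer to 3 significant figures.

29.6 mg/L

k = ln 2 / 2.21 = 0.3136 h⁻¹
Fraction remaining after one interval: e^(−kτ) = e^(−0.3136 × 2.80) = 0.4155
R = 1 / (1 − 0.4155) = 1.711
Css,max = 41.7 × 1.711 = 71.35 mg/L
Css,min = Css,max × e^(−kτ) = 71.35 × 0.4155 ≈ 29.6 mg/L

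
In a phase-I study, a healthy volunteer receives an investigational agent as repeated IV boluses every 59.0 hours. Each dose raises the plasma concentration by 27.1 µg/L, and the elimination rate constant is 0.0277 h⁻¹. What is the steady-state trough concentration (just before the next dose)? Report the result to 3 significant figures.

Fraction remaining after one interval: e^(−kτ) = e^(−0.02770 × 59.0) = 0.1951
R = 1 / (1 − 0.1951) = 1.242
Css,max = 27.1 × 1.242 = 33.67 µg/L
Css,min = Css,max × e^(−kτ) = 33.67 × 0.1951 ≈ 6.57 µg/L

6.57 µg/L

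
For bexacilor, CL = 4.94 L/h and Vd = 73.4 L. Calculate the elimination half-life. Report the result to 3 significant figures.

10.3 hours

k = CL / V = 4.94 / 73.4 = 0.06730 h⁻¹
t½ = ln 2 / k = ln 2 / 0.06730 ≈ 10.3 hours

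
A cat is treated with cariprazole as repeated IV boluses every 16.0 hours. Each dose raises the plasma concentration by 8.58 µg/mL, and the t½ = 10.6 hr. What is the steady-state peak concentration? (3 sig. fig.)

k = ln 2 / 10.6 = 0.06539 hr⁻¹
Fraction remaining after one interval: e^(−kτ) = e^(−0.06539 × 16.0) = 0.3512
R = 1 / (1 − 0.3512) = 1.541
Css,max = 8.58 × 1.541 ≈ 13.2 µg/mL

13.2 µg/mL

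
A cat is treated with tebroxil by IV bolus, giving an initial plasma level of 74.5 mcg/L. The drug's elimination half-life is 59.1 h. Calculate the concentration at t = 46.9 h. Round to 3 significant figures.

k = ln 2 / 59.1 = 0.01173 h⁻¹
C(t) = C₀ e^(−kt) = 74.5 × e^(−0.01173 × 46.9) = 74.5 × e^(−0.5501) = 74.5 × 0.5769 ≈ 43.0 mcg/L

43.0 mcg/L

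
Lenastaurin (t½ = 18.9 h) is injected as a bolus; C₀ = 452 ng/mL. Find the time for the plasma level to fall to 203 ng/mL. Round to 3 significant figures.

k = ln 2 / 18.9 = 0.03667 h⁻¹
C(t) = C₀ e^(−kt)  ⇒  t = ln(C₀/C) / k
t = ln(452/203) / 0.03667 = 0.8005 / 0.03667 ≈ 21.8 hours

21.8 hours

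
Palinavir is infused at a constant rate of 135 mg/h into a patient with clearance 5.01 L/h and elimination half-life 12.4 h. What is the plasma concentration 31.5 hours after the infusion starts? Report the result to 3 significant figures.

22.3 mg/L

Css = rate / CL = 135 / 5.01 = 26.95 mg/L
k = ln 2 / 12.4 = 0.05590 h⁻¹
C(t) = Css (1 − e^(−kt)) = 26.95 × (1 − e^(−1.761)) = 26.95 × 0.8281 ≈ 22.3 mg/L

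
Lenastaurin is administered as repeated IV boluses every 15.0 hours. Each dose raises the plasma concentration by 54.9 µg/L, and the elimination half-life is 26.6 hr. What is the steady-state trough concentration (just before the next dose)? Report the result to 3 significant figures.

k = ln 2 / 26.6 = 0.02606 hr⁻¹
Fraction remaining after one interval: e^(−kτ) = e^(−0.02606 × 15.0) = 0.6765
R = 1 / (1 − 0.6765) = 3.091
Css,max = 54.9 × 3.091 = 169.7 µg/L
Css,min = Css,max × e^(−kτ) = 169.7 × 0.6765 ≈ 115 µg/L

115 µg/L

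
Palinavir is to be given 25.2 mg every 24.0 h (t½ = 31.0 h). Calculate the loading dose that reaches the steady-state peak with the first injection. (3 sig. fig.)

k = ln 2 / 31.0 = 0.02236 h⁻¹
Accumulation ratio R = 1 / (1 − e^(−kτ)) = 1 / (1 − e^(−0.02236×24.0)) = 1 / (1 − 0.5847) = 2.408
Loading dose = maintenance dose × R = 25.2 × 2.408 ≈ 60.7 mg

60.7 mg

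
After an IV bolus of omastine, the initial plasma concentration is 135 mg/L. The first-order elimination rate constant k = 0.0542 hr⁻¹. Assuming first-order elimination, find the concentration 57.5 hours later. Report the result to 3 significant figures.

5.98 mg/L

C(t) = C₀ e^(−kt) = 135 × e^(−0.05420 × 57.5) = 135 × e^(−3.116) = 135 × 0.04431 ≈ 5.98 mg/L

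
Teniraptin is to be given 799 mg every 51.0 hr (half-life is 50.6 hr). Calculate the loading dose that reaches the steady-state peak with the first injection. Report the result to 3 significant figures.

1590 mg

k = ln 2 / 50.6 = 0.01370 hr⁻¹
Accumulation ratio R = 1 / (1 − e^(−kτ)) = 1 / (1 − e^(−0.01370×51.0)) = 1 / (1 − 0.4973) = 1.989
Loading dose = maintenance dose × R = 799 × 1.989 ≈ 1590 mg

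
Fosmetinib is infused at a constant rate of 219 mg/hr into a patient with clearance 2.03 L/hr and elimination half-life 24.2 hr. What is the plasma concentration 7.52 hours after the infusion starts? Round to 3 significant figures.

Css = rate / CL = 219 / 2.03 = 107.9 µg/mL
k = ln 2 / 24.2 = 0.02864 hr⁻¹
C(t) = Css (1 − e^(−kt)) = 107.9 × (1 − e^(−0.2154)) = 107.9 × 0.1938 ≈ 20.9 µg/mL

20.9 µg/mL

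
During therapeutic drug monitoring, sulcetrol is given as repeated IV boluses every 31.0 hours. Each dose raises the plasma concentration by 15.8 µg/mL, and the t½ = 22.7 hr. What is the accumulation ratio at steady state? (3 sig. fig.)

1.63

k = ln 2 / 22.7 = 0.03054 hr⁻¹
Fraction remaining after one interval: e^(−kτ) = e^(−0.03054 × 31.0) = 0.3881
R = 1 / (1 − 0.3881) = 1 / 0.6119 ≈ 1.63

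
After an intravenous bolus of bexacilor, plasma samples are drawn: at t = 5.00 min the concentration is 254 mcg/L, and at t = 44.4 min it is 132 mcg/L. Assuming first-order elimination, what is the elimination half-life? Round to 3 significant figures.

41.7 minutes

k = ln(C₁/C₂) / (t₂ − t₁) = ln(254/132) / (44.4 − 5.00)
  = 0.6545 / 39.40 = 0.01661 min⁻¹
t½ = ln 2 / k = ln 2 / 0.01661 ≈ 41.7 minutes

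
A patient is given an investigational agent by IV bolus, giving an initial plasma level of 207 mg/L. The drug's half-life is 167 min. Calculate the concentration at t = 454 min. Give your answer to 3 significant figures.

k = ln 2 / 167 = 0.004151 min⁻¹
454 min is 2.719 half-lives, so C = 207 × (1/2)^2.719 = 207 × 0.1519 ≈ 31.4 mg/L

31.4 mg/L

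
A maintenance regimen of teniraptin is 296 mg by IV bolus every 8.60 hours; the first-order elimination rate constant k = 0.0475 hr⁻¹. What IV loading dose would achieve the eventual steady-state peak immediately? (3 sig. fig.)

883 mg

Accumulation ratio R = 1 / (1 − e^(−kτ)) = 1 / (1 − e^(−0.04750×8.60)) = 1 / (1 − 0.6646) = 2.982
Loading dose = maintenance dose × R = 296 × 2.982 ≈ 883 mg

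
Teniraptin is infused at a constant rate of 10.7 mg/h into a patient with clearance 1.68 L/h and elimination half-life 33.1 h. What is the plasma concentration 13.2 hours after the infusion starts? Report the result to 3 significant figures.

1.54 µg/mL

Css = rate / CL = 10.7 / 1.68 = 6.369 µg/mL
k = ln 2 / 33.1 = 0.02094 h⁻¹
C(t) = Css (1 − e^(−kt)) = 6.369 × (1 − e^(−0.2764)) = 6.369 × 0.2415 ≈ 1.54 µg/mL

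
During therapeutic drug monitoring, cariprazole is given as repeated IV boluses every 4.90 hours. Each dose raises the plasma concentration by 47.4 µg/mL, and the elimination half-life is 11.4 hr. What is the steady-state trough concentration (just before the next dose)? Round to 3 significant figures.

137 µg/mL

k = ln 2 / 11.4 = 0.06080 hr⁻¹
Fraction remaining after one interval: e^(−kτ) = e^(−0.06080 × 4.90) = 0.7424
R = 1 / (1 − 0.7424) = 3.881
Css,max = 47.4 × 3.881 = 184.0 µg/mL
Css,min = Css,max × e^(−kτ) = 184.0 × 0.7424 ≈ 137 µg/mL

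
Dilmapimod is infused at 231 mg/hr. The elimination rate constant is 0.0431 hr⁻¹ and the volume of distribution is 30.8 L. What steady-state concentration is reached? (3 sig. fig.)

CL = k · V = 0.0431 × 30.8 = 1.327 L/hr
Css = rate / CL = 231 / 1.327 ≈ 174 mg/L

174 mg/L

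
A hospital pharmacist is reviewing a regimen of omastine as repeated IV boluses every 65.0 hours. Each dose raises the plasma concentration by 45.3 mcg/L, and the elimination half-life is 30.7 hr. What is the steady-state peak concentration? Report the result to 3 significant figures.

k = ln 2 / 30.7 = 0.02258 hr⁻¹
Fraction remaining after one interval: e^(−kτ) = e^(−0.02258 × 65.0) = 0.2305
R = 1 / (1 − 0.2305) = 1.300
Css,max = 45.3 × 1.300 ≈ 58.9 mcg/L

58.9 mcg/L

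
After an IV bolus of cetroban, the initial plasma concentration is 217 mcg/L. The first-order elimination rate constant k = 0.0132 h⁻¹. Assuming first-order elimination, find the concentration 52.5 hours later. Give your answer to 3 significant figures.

C(t) = C₀ e^(−kt) = 217 × e^(−0.01320 × 52.5) = 217 × e^(−0.6930) = 217 × 0.5001 ≈ 109 mcg/L

109 mcg/L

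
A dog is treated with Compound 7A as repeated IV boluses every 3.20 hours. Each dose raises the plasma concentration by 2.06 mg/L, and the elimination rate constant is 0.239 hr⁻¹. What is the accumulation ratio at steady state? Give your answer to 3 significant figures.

1.87

Fraction remaining after one interval: e^(−kτ) = e^(−0.2390 × 3.20) = 0.4654
R = 1 / (1 − 0.4654) = 1 / 0.5346 ≈ 1.87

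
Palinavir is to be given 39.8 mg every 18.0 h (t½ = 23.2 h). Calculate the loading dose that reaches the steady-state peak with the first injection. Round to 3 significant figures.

k = ln 2 / 23.2 = 0.02988 h⁻¹
Accumulation ratio R = 1 / (1 − e^(−kτ)) = 1 / (1 − e^(−0.02988×18.0)) = 1 / (1 − 0.5840) = 2.404
Loading dose = maintenance dose × R = 39.8 × 2.404 ≈ 95.7 mg

95.7 mg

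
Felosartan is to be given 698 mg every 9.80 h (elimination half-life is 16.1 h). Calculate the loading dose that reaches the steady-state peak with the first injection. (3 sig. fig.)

k = ln 2 / 16.1 = 0.04305 h⁻¹
Accumulation ratio R = 1 / (1 − e^(−kτ)) = 1 / (1 − e^(−0.04305×9.80)) = 1 / (1 − 0.6558) = 2.905
Loading dose = maintenance dose × R = 698 × 2.905 ≈ 2030 mg

2030 mg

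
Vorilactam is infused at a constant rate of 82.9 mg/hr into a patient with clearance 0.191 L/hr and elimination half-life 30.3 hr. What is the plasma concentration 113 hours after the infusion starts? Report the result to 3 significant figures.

401 µg/mL

Css = rate / CL = 82.9 / 0.191 = 434.0 µg/mL
k = ln 2 / 30.3 = 0.02288 hr⁻¹
C(t) = Css (1 − e^(−kt)) = 434.0 × (1 − e^(−2.585)) = 434.0 × 0.9246 ≈ 401 µg/mL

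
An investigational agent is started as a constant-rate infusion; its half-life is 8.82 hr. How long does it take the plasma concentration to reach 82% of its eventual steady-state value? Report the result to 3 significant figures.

21.8 hours

k = ln 2 / 8.82 = 0.07859 hr⁻¹
f = 1 − e^(−kt)  ⇒  t = −ln(1 − f) / k
t = −ln(1 − 0.82) / 0.07859 = 1.715 / 0.07859 ≈ 21.8 hours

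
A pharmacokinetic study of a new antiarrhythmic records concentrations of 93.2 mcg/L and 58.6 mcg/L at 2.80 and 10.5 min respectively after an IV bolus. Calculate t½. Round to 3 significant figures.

k = ln(C₁/C₂) / (t₂ − t₁) = ln(93.2/58.6) / (10.5 − 2.80)
  = 0.4640 / 7.700 = 0.06026 min⁻¹
t½ = ln 2 / k = ln 2 / 0.06026 ≈ 11.5 minutes

11.5 minutes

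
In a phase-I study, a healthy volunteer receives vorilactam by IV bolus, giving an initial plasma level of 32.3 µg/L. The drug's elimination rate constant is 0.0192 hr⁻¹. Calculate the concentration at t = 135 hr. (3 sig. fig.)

2.42 µg/L

C(t) = C₀ e^(−kt) = 32.3 × e^(−0.01920 × 135) = 32.3 × e^(−2.592) = 32.3 × 0.07487 ≈ 2.42 µg/L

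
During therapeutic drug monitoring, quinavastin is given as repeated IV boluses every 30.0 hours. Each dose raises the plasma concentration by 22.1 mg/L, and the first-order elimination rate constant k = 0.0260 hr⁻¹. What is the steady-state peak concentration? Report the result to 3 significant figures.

Fraction remaining after one interval: e^(−kτ) = e^(−0.02600 × 30.0) = 0.4584
R = 1 / (1 − 0.4584) = 1.846
Css,max = 22.1 × 1.846 ≈ 40.8 mg/L

40.8 mg/L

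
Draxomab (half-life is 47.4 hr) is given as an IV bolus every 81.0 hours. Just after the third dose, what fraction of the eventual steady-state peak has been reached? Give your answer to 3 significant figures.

0.971

k = ln 2 / 47.4 = 0.01462 hr⁻¹
f_n = 1 − e^(−nkτ) = 1 − e^(−3 × 0.01462 × 81.0) = 1 − e^(−3.553) = 1 − 0.02862 ≈ 0.971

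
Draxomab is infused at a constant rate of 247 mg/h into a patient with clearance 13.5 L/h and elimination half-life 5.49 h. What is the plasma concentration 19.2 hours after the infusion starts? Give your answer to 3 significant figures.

Css = rate / CL = 247 / 13.5 = 18.30 mg/L
k = ln 2 / 5.49 = 0.1263 h⁻¹
C(t) = Css (1 − e^(−kt)) = 18.30 × (1 − e^(−2.424)) = 18.30 × 0.9114 ≈ 16.7 mg/L

16.7 mg/L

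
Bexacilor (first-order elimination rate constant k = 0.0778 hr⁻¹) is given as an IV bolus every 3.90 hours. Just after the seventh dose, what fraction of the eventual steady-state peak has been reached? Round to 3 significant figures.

0.880

f_n = 1 − e^(−nkτ) = 1 − e^(−7 × 0.07780 × 3.90) = 1 − e^(−2.124) = 1 − 0.1196 ≈ 0.880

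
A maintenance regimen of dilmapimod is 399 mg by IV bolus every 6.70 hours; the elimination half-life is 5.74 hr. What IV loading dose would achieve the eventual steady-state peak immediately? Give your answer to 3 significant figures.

k = ln 2 / 5.74 = 0.1208 hr⁻¹
Accumulation ratio R = 1 / (1 − e^(−kτ)) = 1 / (1 − e^(−0.1208×6.70)) = 1 / (1 − 0.4453) = 1.803
Loading dose = maintenance dose × R = 399 × 1.803 ≈ 719 mg

719 mg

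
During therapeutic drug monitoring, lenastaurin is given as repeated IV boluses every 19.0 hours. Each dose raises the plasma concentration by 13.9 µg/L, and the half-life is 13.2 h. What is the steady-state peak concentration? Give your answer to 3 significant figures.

22.0 µg/L

k = ln 2 / 13.2 = 0.05251 h⁻¹
Fraction remaining after one interval: e^(−kτ) = e^(−0.05251 × 19.0) = 0.3687
R = 1 / (1 − 0.3687) = 1.584
Css,max = 13.9 × 1.584 ≈ 22.0 µg/L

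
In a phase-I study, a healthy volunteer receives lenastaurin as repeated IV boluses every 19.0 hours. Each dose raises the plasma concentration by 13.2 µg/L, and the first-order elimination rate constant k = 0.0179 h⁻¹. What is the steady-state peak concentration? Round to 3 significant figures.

45.8 µg/L

Fraction remaining after one interval: e^(−kτ) = e^(−0.01790 × 19.0) = 0.7117
R = 1 / (1 − 0.7117) = 3.469
Css,max = 13.2 × 3.469 ≈ 45.8 µg/L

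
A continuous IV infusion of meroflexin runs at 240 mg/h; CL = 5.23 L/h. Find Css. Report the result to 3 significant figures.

45.9 µg/mL

Css = infusion rate / CL = 240 / 5.23 ≈ 45.9 µg/mL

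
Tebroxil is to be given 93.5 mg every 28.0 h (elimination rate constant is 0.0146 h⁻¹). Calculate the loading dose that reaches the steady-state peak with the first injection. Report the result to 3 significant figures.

279 mg

Accumulation ratio R = 1 / (1 − e^(−kτ)) = 1 / (1 − e^(−0.01460×28.0)) = 1 / (1 − 0.6644) = 2.980
Loading dose = maintenance dose × R = 93.5 × 2.980 ≈ 279 mg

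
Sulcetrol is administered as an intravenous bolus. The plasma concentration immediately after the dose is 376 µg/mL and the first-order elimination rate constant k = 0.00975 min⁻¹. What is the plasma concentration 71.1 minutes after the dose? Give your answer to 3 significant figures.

C(t) = C₀ e^(−kt) = 376 × e^(−0.009750 × 71.1) = 376 × e^(−0.6932) = 376 × 0.5000 ≈ 188 µg/mL

188 µg/mL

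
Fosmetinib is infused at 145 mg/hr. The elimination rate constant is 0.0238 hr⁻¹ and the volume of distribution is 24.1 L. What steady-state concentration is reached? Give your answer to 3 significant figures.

CL = k · V = 0.0238 × 24.1 = 0.5736 L/hr
Css = rate / CL = 145 / 0.5736 ≈ 253 mg/L

253 mg/L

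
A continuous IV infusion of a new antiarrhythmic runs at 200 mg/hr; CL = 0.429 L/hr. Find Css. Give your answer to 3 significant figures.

466 mg/L

Css = infusion rate / CL = 200 / 0.429 ≈ 466 mg/L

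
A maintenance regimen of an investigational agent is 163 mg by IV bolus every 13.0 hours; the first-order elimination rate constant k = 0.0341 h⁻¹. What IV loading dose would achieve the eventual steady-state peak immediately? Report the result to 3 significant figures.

455 mg

Accumulation ratio R = 1 / (1 − e^(−kτ)) = 1 / (1 − e^(−0.03410×13.0)) = 1 / (1 − 0.6419) = 2.793
Loading dose = maintenance dose × R = 163 × 2.793 ≈ 455 mg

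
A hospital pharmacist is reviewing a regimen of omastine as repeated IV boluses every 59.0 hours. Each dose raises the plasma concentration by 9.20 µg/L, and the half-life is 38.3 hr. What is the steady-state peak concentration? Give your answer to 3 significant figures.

k = ln 2 / 38.3 = 0.01810 hr⁻¹
Fraction remaining after one interval: e^(−kτ) = e^(−0.01810 × 59.0) = 0.3438
R = 1 / (1 − 0.3438) = 1.524
Css,max = 9.20 × 1.524 ≈ 14.0 µg/L

14.0 µg/L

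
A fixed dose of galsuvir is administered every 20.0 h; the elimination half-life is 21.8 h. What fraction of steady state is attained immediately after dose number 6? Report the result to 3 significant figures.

k = ln 2 / 21.8 = 0.03180 h⁻¹
f_n = 1 − e^(−nkτ) = 1 − e^(−6 × 0.03180 × 20.0) = 1 − e^(−3.815) = 1 − 0.02203 ≈ 0.978

0.978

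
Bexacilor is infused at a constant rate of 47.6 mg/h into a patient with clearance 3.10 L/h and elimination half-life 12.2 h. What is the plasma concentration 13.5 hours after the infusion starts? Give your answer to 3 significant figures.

Css = rate / CL = 47.6 / 3.10 = 15.35 mg/L
k = ln 2 / 12.2 = 0.05682 h⁻¹
C(t) = Css (1 − e^(−kt)) = 15.35 × (1 − e^(−0.7670)) = 15.35 × 0.5356 ≈ 8.22 mg/L

8.22 mg/L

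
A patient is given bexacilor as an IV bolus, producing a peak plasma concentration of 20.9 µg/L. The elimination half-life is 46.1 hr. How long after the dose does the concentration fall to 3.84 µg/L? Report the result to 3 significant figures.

k = ln 2 / 46.1 = 0.01504 hr⁻¹
C(t) = C₀ e^(−kt)  ⇒  t = ln(C₀/C) / k
t = ln(20.9/3.84) / 0.01504 = 1.694 / 0.01504 ≈ 113 hours

113 hours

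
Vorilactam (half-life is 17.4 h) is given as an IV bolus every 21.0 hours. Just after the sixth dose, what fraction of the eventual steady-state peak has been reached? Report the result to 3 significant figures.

0.993

k = ln 2 / 17.4 = 0.03984 h⁻¹
f_n = 1 − e^(−nkτ) = 1 − e^(−6 × 0.03984 × 21.0) = 1 − e^(−5.019) = 1 − 0.006609 ≈ 0.993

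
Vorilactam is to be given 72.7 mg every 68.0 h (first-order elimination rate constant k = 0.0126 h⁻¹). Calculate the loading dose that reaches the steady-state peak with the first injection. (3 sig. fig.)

126 mg

Accumulation ratio R = 1 / (1 − e^(−kτ)) = 1 / (1 − e^(−0.01260×68.0)) = 1 / (1 − 0.4245) = 1.738
Loading dose = maintenance dose × R = 72.7 × 1.738 ≈ 126 mg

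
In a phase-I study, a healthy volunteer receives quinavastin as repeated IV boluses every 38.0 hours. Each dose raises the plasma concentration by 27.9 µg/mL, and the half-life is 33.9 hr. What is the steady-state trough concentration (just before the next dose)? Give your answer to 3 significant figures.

k = ln 2 / 33.9 = 0.02045 hr⁻¹
Fraction remaining after one interval: e^(−kτ) = e^(−0.02045 × 38.0) = 0.4598
R = 1 / (1 − 0.4598) = 1.851
Css,max = 27.9 × 1.851 = 51.65 µg/mL
Css,min = Css,max × e^(−kτ) = 51.65 × 0.4598 ≈ 23.7 µg/mL

23.7 µg/mL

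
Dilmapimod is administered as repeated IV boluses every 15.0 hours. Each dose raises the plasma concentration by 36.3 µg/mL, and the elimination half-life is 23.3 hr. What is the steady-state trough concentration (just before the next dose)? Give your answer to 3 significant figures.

64.5 µg/mL

k = ln 2 / 23.3 = 0.02975 hr⁻¹
Fraction remaining after one interval: e^(−kτ) = e^(−0.02975 × 15.0) = 0.6400
R = 1 / (1 − 0.6400) = 2.778
Css,max = 36.3 × 2.778 = 100.8 µg/mL
Css,min = Css,max × e^(−kτ) = 100.8 × 0.6400 ≈ 64.5 µg/mL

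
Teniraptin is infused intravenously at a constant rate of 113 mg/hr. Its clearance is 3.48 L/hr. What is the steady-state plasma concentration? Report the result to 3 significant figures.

Css = infusion rate / CL = 113 / 3.48 ≈ 32.5 mg/L

32.5 mg/L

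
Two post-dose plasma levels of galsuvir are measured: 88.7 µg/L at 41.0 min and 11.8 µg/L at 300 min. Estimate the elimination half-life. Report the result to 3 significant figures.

89.0 minutes

k = ln(C₁/C₂) / (t₂ − t₁) = ln(88.7/11.8) / (300 − 41.0)
  = 2.017 / 259.0 = 0.007788 min⁻¹
t½ = ln 2 / k = ln 2 / 0.007788 ≈ 89.0 minutes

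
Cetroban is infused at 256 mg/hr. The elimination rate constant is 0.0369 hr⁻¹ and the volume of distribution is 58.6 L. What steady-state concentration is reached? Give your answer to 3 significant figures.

118 µg/mL

CL = k · V = 0.0369 × 58.6 = 2.162 L/hr
Css = rate / CL = 256 / 2.162 ≈ 118 µg/mL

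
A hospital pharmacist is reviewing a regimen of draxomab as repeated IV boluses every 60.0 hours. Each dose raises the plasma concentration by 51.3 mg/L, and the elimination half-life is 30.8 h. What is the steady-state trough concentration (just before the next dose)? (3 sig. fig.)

17.9 mg/L

k = ln 2 / 30.8 = 0.02250 h⁻¹
Fraction remaining after one interval: e^(−kτ) = e^(−0.02250 × 60.0) = 0.2592
R = 1 / (1 − 0.2592) = 1.350
Css,max = 51.3 × 1.350 = 69.25 mg/L
Css,min = Css,max × e^(−kτ) = 69.25 × 0.2592 ≈ 17.9 mg/L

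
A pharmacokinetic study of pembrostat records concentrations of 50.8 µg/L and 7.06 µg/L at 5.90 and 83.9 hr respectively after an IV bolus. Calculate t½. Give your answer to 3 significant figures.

27.4 hours

k = ln(C₁/C₂) / (t₂ − t₁) = ln(50.8/7.06) / (83.9 − 5.90)
  = 1.973 / 78.00 = 0.02530 hr⁻¹
t½ = ln 2 / k = ln 2 / 0.02530 ≈ 27.4 hours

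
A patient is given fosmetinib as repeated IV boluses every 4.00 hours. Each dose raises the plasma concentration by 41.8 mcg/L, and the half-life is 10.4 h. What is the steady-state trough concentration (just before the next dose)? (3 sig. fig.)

k = ln 2 / 10.4 = 0.06665 h⁻¹
Fraction remaining after one interval: e^(−kτ) = e^(−0.06665 × 4.00) = 0.7660
R = 1 / (1 − 0.7660) = 4.273
Css,max = 41.8 × 4.273 = 178.6 mcg/L
Css,min = Css,max × e^(−kτ) = 178.6 × 0.7660 ≈ 137 mcg/L

137 mcg/L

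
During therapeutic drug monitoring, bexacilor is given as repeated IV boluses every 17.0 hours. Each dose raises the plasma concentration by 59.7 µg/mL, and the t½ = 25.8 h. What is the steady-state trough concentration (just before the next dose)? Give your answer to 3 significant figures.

k = ln 2 / 25.8 = 0.02687 h⁻¹
Fraction remaining after one interval: e^(−kτ) = e^(−0.02687 × 17.0) = 0.6334
R = 1 / (1 − 0.6334) = 2.727
Css,max = 59.7 × 2.727 = 162.8 µg/mL
Css,min = Css,max × e^(−kτ) = 162.8 × 0.6334 ≈ 103 µg/mL

103 µg/mL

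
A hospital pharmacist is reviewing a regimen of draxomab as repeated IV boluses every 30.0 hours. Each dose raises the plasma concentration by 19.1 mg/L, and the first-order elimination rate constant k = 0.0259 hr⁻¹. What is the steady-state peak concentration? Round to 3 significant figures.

Fraction remaining after one interval: e^(−kτ) = e^(−0.02590 × 30.0) = 0.4598
R = 1 / (1 − 0.4598) = 1.851
Css,max = 19.1 × 1.851 ≈ 35.4 mg/L

35.4 mg/L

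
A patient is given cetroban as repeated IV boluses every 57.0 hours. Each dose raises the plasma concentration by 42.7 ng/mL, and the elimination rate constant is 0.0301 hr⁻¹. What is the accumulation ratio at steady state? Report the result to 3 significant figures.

Fraction remaining after one interval: e^(−kτ) = e^(−0.03010 × 57.0) = 0.1798
R = 1 / (1 − 0.1798) = 1 / 0.8202 ≈ 1.22

1.22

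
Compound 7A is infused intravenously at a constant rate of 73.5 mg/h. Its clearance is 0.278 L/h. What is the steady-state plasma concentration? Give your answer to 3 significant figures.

Css = infusion rate / CL = 73.5 / 0.278 ≈ 264 µg/mL

264 µg/mL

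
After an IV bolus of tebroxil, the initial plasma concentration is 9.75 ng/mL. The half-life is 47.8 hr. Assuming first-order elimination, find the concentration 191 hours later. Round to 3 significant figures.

0.611 ng/mL

k = ln 2 / 47.8 = 0.01450 hr⁻¹
191 hr is 3.996 half-lives, so C = 9.75 × (1/2)^3.996 = 9.75 × 0.06268 ≈ 0.611 ng/mL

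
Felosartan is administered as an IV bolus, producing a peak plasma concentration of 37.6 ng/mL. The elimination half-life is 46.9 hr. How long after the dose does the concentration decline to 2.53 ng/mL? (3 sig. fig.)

k = ln 2 / 46.9 = 0.01478 hr⁻¹
C(t) = C₀ e^(−kt)  ⇒  t = ln(C₀/C) / k
t = ln(37.6/2.53) / 0.01478 = 2.699 / 0.01478 ≈ 183 hours

183 hours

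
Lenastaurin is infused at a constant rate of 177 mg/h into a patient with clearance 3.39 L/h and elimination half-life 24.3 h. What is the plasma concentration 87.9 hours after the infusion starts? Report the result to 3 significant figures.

Css = rate / CL = 177 / 3.39 = 52.21 µg/mL
k = ln 2 / 24.3 = 0.02852 h⁻¹
C(t) = Css (1 − e^(−kt)) = 52.21 × (1 − e^(−2.507)) = 52.21 × 0.9185 ≈ 48.0 µg/mL

48.0 µg/mL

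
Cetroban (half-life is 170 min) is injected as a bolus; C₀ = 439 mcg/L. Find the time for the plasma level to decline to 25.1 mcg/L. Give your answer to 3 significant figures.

k = ln 2 / 170 = 0.004077 min⁻¹
C(t) = C₀ e^(−kt)  ⇒  t = ln(C₀/C) / k
t = ln(439/25.1) / 0.004077 = 2.862 / 0.004077 ≈ 702 minutes

702 minutes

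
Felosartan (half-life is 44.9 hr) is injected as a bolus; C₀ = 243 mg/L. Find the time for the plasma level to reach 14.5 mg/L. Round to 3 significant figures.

183 hours

k = ln 2 / 44.9 = 0.01544 hr⁻¹
C(t) = C₀ e^(−kt)  ⇒  t = ln(C₀/C) / k
t = ln(243/14.5) / 0.01544 = 2.819 / 0.01544 ≈ 183 hours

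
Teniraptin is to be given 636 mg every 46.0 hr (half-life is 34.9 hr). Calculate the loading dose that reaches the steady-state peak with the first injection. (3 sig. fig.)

1060 mg

k = ln 2 / 34.9 = 0.01986 hr⁻¹
Accumulation ratio R = 1 / (1 − e^(−kτ)) = 1 / (1 − e^(−0.01986×46.0)) = 1 / (1 − 0.4011) = 1.670
Loading dose = maintenance dose × R = 636 × 1.670 ≈ 1060 mg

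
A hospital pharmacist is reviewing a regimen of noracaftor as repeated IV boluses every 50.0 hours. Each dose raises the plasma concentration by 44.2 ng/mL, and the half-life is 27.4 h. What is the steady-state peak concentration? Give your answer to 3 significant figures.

k = ln 2 / 27.4 = 0.02530 h⁻¹
Fraction remaining after one interval: e^(−kτ) = e^(−0.02530 × 50.0) = 0.2823
R = 1 / (1 − 0.2823) = 1.393
Css,max = 44.2 × 1.393 ≈ 61.6 ng/mL

61.6 ng/mL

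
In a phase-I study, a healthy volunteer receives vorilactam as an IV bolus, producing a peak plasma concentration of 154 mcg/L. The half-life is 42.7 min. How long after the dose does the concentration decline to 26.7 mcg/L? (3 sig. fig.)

108 minutes

k = ln 2 / 42.7 = 0.01623 min⁻¹
C(t) = C₀ e^(−kt)  ⇒  t = ln(C₀/C) / k
t = ln(154/26.7) / 0.01623 = 1.752 / 0.01623 ≈ 108 minutes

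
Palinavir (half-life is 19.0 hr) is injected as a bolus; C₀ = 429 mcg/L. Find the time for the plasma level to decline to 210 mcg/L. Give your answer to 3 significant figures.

k = ln 2 / 19.0 = 0.03648 hr⁻¹
C(t) = C₀ e^(−kt)  ⇒  t = ln(C₀/C) / k
t = ln(429/210) / 0.03648 = 0.7143 / 0.03648 ≈ 19.6 hours

19.6 hours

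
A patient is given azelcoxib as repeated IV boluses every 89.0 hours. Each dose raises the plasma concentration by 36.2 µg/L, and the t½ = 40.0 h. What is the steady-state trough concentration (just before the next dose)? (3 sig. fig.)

9.85 µg/L

k = ln 2 / 40.0 = 0.01733 h⁻¹
Fraction remaining after one interval: e^(−kτ) = e^(−0.01733 × 89.0) = 0.2139
R = 1 / (1 − 0.2139) = 1.272
Css,max = 36.2 × 1.272 = 46.05 µg/L
Css,min = Css,max × e^(−kτ) = 46.05 × 0.2139 ≈ 9.85 µg/L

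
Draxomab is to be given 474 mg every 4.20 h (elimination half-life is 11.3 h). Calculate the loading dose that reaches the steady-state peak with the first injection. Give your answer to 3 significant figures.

k = ln 2 / 11.3 = 0.06134 h⁻¹
Accumulation ratio R = 1 / (1 − e^(−kτ)) = 1 / (1 − e^(−0.06134×4.20)) = 1 / (1 − 0.7729) = 4.403
Loading dose = maintenance dose × R = 474 × 4.403 ≈ 2090 mg

2090 mg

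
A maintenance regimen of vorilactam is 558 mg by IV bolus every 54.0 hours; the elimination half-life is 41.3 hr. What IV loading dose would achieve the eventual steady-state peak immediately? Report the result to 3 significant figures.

936 mg

k = ln 2 / 41.3 = 0.01678 hr⁻¹
Accumulation ratio R = 1 / (1 − e^(−kτ)) = 1 / (1 − e^(−0.01678×54.0)) = 1 / (1 − 0.4040) = 1.678
Loading dose = maintenance dose × R = 558 × 1.678 ≈ 936 mg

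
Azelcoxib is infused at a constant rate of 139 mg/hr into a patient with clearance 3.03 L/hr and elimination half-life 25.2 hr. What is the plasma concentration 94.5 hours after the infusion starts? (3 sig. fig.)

Css = rate / CL = 139 / 3.03 = 45.87 µg/mL
k = ln 2 / 25.2 = 0.02751 hr⁻¹
C(t) = Css (1 − e^(−kt)) = 45.87 × (1 − e^(−2.599)) = 45.87 × 0.9257 ≈ 42.5 µg/mL

42.5 µg/mL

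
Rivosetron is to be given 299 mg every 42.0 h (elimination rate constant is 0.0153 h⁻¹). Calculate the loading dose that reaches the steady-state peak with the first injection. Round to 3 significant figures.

631 mg

Accumulation ratio R = 1 / (1 − e^(−kτ)) = 1 / (1 − e^(−0.01530×42.0)) = 1 / (1 − 0.5259) = 2.109
Loading dose = maintenance dose × R = 299 × 2.109 ≈ 631 mg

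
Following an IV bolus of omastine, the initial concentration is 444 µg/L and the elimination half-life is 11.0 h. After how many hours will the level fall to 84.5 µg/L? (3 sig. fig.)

k = ln 2 / 11.0 = 0.06301 h⁻¹
C(t) = C₀ e^(−kt)  ⇒  t = ln(C₀/C) / k
t = ln(444/84.5) / 0.06301 = 1.659 / 0.06301 ≈ 26.3 hours

26.3 hours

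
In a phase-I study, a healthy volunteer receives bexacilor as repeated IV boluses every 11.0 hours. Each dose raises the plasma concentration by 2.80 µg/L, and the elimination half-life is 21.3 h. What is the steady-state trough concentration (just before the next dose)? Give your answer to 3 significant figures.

k = ln 2 / 21.3 = 0.03254 h⁻¹
Fraction remaining after one interval: e^(−kτ) = e^(−0.03254 × 11.0) = 0.6991
R = 1 / (1 − 0.6991) = 3.323
Css,max = 2.80 × 3.323 = 9.305 µg/L
Css,min = Css,max × e^(−kτ) = 9.305 × 0.6991 ≈ 6.51 µg/L

6.51 µg/L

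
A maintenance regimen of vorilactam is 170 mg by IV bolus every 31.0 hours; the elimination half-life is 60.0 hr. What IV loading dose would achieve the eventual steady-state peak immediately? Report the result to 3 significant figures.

565 mg

k = ln 2 / 60.0 = 0.01155 hr⁻¹
Accumulation ratio R = 1 / (1 − e^(−kτ)) = 1 / (1 − e^(−0.01155×31.0)) = 1 / (1 − 0.6990) = 3.322
Loading dose = maintenance dose × R = 170 × 3.322 ≈ 565 mg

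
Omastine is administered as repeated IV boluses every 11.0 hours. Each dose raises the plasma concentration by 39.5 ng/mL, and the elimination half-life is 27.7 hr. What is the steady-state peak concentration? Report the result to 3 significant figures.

164 ng/mL

k = ln 2 / 27.7 = 0.02502 hr⁻¹
Fraction remaining after one interval: e^(−kτ) = e^(−0.02502 × 11.0) = 0.7594
R = 1 / (1 − 0.7594) = 4.156
Css,max = 39.5 × 4.156 ≈ 164 ng/mL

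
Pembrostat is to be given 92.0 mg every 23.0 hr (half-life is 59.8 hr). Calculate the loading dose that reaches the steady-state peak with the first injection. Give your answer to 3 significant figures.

393 mg

k = ln 2 / 59.8 = 0.01159 hr⁻¹
Accumulation ratio R = 1 / (1 − e^(−kτ)) = 1 / (1 − e^(−0.01159×23.0)) = 1 / (1 − 0.7660) = 4.273
Loading dose = maintenance dose × R = 92.0 × 4.273 ≈ 393 mg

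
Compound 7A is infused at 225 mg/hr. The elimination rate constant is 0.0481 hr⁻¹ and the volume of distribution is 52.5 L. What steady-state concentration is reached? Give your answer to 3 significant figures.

89.1 mg/L

CL = k · V = 0.0481 × 52.5 = 2.525 L/hr
Css = rate / CL = 225 / 2.525 ≈ 89.1 mg/L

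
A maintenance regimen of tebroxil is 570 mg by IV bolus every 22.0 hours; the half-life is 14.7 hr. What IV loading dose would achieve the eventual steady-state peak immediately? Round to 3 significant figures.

k = ln 2 / 14.7 = 0.04715 hr⁻¹
Accumulation ratio R = 1 / (1 − e^(−kτ)) = 1 / (1 − e^(−0.04715×22.0)) = 1 / (1 − 0.3544) = 1.549
Loading dose = maintenance dose × R = 570 × 1.549 ≈ 883 mg

883 mg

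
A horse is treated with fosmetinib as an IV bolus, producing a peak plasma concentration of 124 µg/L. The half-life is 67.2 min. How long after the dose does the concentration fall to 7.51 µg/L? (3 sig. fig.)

272 minutes

k = ln 2 / 67.2 = 0.01031 min⁻¹
C(t) = C₀ e^(−kt)  ⇒  t = ln(C₀/C) / k
t = ln(124/7.51) / 0.01031 = 2.804 / 0.01031 ≈ 272 minutes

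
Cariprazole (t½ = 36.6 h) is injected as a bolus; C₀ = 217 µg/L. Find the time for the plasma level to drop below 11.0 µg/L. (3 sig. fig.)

157 hours

k = ln 2 / 36.6 = 0.01894 h⁻¹
C(t) = C₀ e^(−kt)  ⇒  t = ln(C₀/C) / k
t = ln(217/11.0) / 0.01894 = 2.982 / 0.01894 ≈ 157 hours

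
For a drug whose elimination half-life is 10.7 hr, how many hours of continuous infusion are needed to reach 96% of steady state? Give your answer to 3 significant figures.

49.7 hours

k = ln 2 / 10.7 = 0.06478 hr⁻¹
f = 1 − e^(−kt)  ⇒  t = −ln(1 − f) / k
t = −ln(1 − 0.96) / 0.06478 = 3.219 / 0.06478 ≈ 49.7 hours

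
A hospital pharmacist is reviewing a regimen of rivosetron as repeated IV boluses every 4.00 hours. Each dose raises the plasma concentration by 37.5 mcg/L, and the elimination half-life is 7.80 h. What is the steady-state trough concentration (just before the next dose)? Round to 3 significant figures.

87.9 mcg/L

k = ln 2 / 7.80 = 0.08887 h⁻¹
Fraction remaining after one interval: e^(−kτ) = e^(−0.08887 × 4.00) = 0.7009
R = 1 / (1 − 0.7009) = 3.343
Css,max = 37.5 × 3.343 = 125.4 mcg/L
Css,min = Css,max × e^(−kτ) = 125.4 × 0.7009 ≈ 87.9 mcg/L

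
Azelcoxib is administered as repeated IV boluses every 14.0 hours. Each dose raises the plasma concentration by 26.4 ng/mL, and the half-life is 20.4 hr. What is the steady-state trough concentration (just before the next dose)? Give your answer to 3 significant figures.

43.3 ng/mL

k = ln 2 / 20.4 = 0.03398 hr⁻¹
Fraction remaining after one interval: e^(−kτ) = e^(−0.03398 × 14.0) = 0.6215
R = 1 / (1 − 0.6215) = 2.642
Css,max = 26.4 × 2.642 = 69.74 ng/mL
Css,min = Css,max × e^(−kτ) = 69.74 × 0.6215 ≈ 43.3 ng/mL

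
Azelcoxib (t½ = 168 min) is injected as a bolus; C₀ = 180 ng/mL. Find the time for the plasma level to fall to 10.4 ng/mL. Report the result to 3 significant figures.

691 minutes

k = ln 2 / 168 = 0.004126 min⁻¹
C(t) = C₀ e^(−kt)  ⇒  t = ln(C₀/C) / k
t = ln(180/10.4) / 0.004126 = 2.851 / 0.004126 ≈ 691 minutes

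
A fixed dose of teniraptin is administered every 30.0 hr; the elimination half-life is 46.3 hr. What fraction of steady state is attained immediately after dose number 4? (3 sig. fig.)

k = ln 2 / 46.3 = 0.01497 hr⁻¹
f_n = 1 − e^(−nkτ) = 1 − e^(−4 × 0.01497 × 30.0) = 1 − e^(−1.796) = 1 − 0.1659 ≈ 0.834

0.834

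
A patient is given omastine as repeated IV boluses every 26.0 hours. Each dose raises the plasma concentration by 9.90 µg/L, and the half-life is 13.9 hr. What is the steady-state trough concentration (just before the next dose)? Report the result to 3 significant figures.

3.73 µg/L

k = ln 2 / 13.9 = 0.04987 hr⁻¹
Fraction remaining after one interval: e^(−kτ) = e^(−0.04987 × 26.0) = 0.2735
R = 1 / (1 − 0.2735) = 1.376
Css,max = 9.90 × 1.376 = 13.63 µg/L
Css,min = Css,max × e^(−kτ) = 13.63 × 0.2735 ≈ 3.73 µg/L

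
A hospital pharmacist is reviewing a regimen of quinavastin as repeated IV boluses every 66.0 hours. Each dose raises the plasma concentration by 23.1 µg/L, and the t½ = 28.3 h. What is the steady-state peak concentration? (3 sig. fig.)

28.8 µg/L

k = ln 2 / 28.3 = 0.02449 h⁻¹
Fraction remaining after one interval: e^(−kτ) = e^(−0.02449 × 66.0) = 0.1986
R = 1 / (1 − 0.1986) = 1.248
Css,max = 23.1 × 1.248 ≈ 28.8 µg/L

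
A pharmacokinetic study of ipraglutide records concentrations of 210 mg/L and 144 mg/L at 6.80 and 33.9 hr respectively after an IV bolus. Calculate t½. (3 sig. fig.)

k = ln(C₁/C₂) / (t₂ − t₁) = ln(210/144) / (33.9 − 6.80)
  = 0.3773 / 27.10 = 0.01392 hr⁻¹
t½ = ln 2 / k = ln 2 / 0.01392 ≈ 49.8 hours

49.8 hours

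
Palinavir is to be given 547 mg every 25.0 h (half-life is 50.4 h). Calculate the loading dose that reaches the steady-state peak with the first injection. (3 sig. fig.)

k = ln 2 / 50.4 = 0.01375 h⁻¹
Accumulation ratio R = 1 / (1 − e^(−kτ)) = 1 / (1 − e^(−0.01375×25.0)) = 1 / (1 − 0.7091) = 3.437
Loading dose = maintenance dose × R = 547 × 3.437 ≈ 1880 mg

1880 mg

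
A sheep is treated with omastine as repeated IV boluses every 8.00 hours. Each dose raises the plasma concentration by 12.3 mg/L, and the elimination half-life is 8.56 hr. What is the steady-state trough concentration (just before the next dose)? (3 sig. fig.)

k = ln 2 / 8.56 = 0.08098 hr⁻¹
Fraction remaining after one interval: e^(−kτ) = e^(−0.08098 × 8.00) = 0.5232
R = 1 / (1 − 0.5232) = 2.097
Css,max = 12.3 × 2.097 = 25.80 mg/L
Css,min = Css,max × e^(−kτ) = 25.80 × 0.5232 ≈ 13.5 mg/L

13.5 mg/L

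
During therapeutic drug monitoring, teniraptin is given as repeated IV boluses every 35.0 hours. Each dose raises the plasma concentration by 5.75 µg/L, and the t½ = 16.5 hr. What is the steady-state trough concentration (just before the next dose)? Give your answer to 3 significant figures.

1.72 µg/L

k = ln 2 / 16.5 = 0.04201 hr⁻¹
Fraction remaining after one interval: e^(−kτ) = e^(−0.04201 × 35.0) = 0.2299
R = 1 / (1 − 0.2299) = 1.298
Css,max = 5.75 × 1.298 = 7.466 µg/L
Css,min = Css,max × e^(−kτ) = 7.466 × 0.2299 ≈ 1.72 µg/L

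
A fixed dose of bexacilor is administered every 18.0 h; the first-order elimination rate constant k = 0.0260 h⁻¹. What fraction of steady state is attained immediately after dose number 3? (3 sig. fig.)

f_n = 1 − e^(−nkτ) = 1 − e^(−3 × 0.02600 × 18.0) = 1 − e^(−1.404) = 1 − 0.2456 ≈ 0.754

0.754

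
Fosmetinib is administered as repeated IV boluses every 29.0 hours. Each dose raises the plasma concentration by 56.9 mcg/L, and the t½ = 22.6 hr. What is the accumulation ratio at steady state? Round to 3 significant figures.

k = ln 2 / 22.6 = 0.03067 hr⁻¹
Fraction remaining after one interval: e^(−kτ) = e^(−0.03067 × 29.0) = 0.4109
R = 1 / (1 − 0.4109) = 1 / 0.5891 ≈ 1.70

1.70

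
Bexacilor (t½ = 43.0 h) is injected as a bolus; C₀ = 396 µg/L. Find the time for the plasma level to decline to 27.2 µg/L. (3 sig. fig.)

k = ln 2 / 43.0 = 0.01612 h⁻¹
C(t) = C₀ e^(−kt)  ⇒  t = ln(C₀/C) / k
t = ln(396/27.2) / 0.01612 = 2.678 / 0.01612 ≈ 166 hours

166 hours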